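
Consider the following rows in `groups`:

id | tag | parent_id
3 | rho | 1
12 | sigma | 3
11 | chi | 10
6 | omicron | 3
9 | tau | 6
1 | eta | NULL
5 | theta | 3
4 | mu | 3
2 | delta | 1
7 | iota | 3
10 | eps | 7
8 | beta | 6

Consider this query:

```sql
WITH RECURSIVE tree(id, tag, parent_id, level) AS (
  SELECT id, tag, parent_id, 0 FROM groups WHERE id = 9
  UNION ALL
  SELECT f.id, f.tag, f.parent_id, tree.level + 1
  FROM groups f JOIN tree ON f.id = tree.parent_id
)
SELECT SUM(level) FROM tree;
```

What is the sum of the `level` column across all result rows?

Base: id=9 (tau), parent_id=6, level 0.
Iteration 1: join on id=6 -> omicron (id 6, parent_id=3, level 1).
Iteration 2: join on id=3 -> rho (id 3, parent_id=1, level 2).
Iteration 3: join on id=1 -> eta (id 1, parent_id=NULL, level 3).
Iteration 4: parent_id is NULL; no match; recursion stops.
SUM(level) = 0 + 1 + 2 + 3 = 6.

6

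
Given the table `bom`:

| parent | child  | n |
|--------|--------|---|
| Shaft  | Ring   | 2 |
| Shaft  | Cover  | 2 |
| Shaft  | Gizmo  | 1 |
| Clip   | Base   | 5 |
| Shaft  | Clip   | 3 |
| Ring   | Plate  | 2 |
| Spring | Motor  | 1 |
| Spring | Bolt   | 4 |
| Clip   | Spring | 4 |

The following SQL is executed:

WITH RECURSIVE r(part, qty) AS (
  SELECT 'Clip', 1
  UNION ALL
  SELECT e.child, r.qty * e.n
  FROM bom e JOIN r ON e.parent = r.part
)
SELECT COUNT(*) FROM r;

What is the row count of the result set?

Base: (Clip, qty=1).
Iteration 1: components of {Clip} -> Base = 1*5 = 5, Spring = 1*4 = 4.
Iteration 2: components of {Base,Spring} -> Bolt = 4*4 = 16, Motor = 4*1 = 4.
Iteration 3: no further components; recursion stops.
Total rows emitted: 5.

5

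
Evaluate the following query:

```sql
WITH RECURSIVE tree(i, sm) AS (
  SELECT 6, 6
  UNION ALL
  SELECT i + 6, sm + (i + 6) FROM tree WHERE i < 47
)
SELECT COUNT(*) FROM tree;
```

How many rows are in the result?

Base: i=6, sm=6.
Iteration 1: 6 < 47 holds -> i = 6 + 6 = 12, sm = 6 + 12 = 18.
Iteration 2: 12 < 47 holds -> i = 12 + 6 = 18, sm = 18 + 18 = 36.
Iteration 3: 18 < 47 holds -> i = 18 + 6 = 24, sm = 36 + 24 = 60.
Iteration 4: 24 < 47 holds -> i = 24 + 6 = 30, sm = 60 + 30 = 90.
Iteration 5: 30 < 47 holds -> i = 30 + 6 = 36, sm = 90 + 36 = 126.
Iteration 6: 36 < 47 holds -> i = 36 + 6 = 42, sm = 126 + 42 = 168.
Iteration 7: 42 < 47 holds -> i = 42 + 6 = 48, sm = 168 + 48 = 216.
Iteration 8: 48 < 47 fails; recursion stops.
Total rows emitted: 8.

8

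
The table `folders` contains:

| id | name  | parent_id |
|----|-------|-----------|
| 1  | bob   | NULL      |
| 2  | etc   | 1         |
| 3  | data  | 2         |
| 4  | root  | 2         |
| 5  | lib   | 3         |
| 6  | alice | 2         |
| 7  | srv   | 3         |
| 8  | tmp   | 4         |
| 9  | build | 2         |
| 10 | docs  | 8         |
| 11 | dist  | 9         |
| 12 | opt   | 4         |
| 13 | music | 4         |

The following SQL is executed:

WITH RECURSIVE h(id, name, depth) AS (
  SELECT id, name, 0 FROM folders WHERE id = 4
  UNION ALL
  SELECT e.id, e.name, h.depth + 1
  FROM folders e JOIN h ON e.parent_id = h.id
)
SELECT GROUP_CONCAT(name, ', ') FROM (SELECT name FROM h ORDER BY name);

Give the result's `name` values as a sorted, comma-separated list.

docs, music, opt, root, tmp

Base: id=4 (root) at depth 0.
Iteration 1: rows with parent_id in {4} -> tmp (id 8, depth 1), opt (id 12, depth 1), music (id 13, depth 1).
Iteration 2: rows with parent_id in {8,12,13} -> docs (id 10, depth 2).
Iteration 3: no rows with parent_id in {10}; recursion stops.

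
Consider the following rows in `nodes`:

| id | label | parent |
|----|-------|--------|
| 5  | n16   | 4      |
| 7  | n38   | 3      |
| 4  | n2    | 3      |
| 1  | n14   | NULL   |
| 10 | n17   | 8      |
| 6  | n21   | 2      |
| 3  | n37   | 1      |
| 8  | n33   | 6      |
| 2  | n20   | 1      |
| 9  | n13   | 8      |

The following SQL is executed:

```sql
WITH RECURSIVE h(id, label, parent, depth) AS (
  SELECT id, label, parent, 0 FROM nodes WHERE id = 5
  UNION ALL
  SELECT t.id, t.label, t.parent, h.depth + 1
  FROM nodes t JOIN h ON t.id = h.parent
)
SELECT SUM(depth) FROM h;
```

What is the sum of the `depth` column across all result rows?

Base: id=5 (n16), parent=4, depth 0.
Iteration 1: join on id=4 -> n2 (id 4, parent=3, depth 1).
Iteration 2: join on id=3 -> n37 (id 3, parent=1, depth 2).
Iteration 3: join on id=1 -> n14 (id 1, parent=NULL, depth 3).
Iteration 4: parent is NULL; no match; recursion stops.
SUM(depth) = 0 + 1 + 2 + 3 = 6.

6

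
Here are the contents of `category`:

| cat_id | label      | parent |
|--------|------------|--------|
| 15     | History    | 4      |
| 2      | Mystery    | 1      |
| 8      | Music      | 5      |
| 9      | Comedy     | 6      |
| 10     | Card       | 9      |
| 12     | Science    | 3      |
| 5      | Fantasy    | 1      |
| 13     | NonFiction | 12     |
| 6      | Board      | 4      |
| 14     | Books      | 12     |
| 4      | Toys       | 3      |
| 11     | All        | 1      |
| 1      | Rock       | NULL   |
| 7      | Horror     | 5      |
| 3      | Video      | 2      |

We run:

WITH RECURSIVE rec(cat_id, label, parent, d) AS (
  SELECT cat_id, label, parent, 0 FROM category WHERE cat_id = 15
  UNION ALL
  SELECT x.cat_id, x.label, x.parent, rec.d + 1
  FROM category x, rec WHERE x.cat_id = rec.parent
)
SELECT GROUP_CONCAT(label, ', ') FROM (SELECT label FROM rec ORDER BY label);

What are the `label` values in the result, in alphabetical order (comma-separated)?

History, Mystery, Rock, Toys, Video

Base: cat_id=15 (History), parent=4, d 0.
Iteration 1: join on cat_id=4 -> Toys (id 4, parent=3, d 1).
Iteration 2: join on cat_id=3 -> Video (id 3, parent=2, d 2).
Iteration 3: join on cat_id=2 -> Mystery (id 2, parent=1, d 3).
Iteration 4: join on cat_id=1 -> Rock (id 1, parent=NULL, d 4).
Iteration 5: parent is NULL; no match; recursion stops.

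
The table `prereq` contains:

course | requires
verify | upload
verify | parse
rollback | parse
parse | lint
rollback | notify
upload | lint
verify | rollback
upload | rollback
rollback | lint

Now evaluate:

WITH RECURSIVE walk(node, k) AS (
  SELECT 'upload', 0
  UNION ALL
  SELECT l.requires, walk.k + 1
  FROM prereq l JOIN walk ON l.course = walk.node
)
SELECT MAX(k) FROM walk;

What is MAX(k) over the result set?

Base: (upload, k=0).
Iteration 1: edges from {upload} -> (lint, k=1), (rollback, k=1).
Iteration 2: edges from {lint,rollback} -> (lint, k=2), (notify, k=2), (parse, k=2).
Iteration 3: edges from {lint,notify,parse} -> (lint, k=3).
Iteration 4: no outgoing edges from {lint}; recursion stops.
k values: 0, 1, 1, 2, 2, 2, 3; the maximum is 3.

3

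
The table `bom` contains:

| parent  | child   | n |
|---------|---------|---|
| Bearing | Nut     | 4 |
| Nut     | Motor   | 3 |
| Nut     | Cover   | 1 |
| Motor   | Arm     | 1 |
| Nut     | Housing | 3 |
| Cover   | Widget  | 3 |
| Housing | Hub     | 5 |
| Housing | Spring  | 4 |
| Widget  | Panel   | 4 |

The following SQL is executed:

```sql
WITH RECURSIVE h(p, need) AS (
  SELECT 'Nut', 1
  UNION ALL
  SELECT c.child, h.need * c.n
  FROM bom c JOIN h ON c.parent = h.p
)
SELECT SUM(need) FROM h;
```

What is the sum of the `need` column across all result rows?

Base: (Nut, need=1).
Iteration 1: components of {Nut} -> Cover = 1*1 = 1, Housing = 1*3 = 3, Motor = 1*3 = 3.
Iteration 2: components of {Cover,Housing,Motor} -> Arm = 3*1 = 3, Hub = 3*5 = 15, Spring = 3*4 = 12, Widget = 1*3 = 3.
Iteration 3: components of {Arm,Hub,Spring,Widget} -> Panel = 3*4 = 12.
Iteration 4: no further components; recursion stops.
SUM(need) = 1 + 3 + 1 + 3 + 3 + 3 + 15 + 12 + 12 = 53.

53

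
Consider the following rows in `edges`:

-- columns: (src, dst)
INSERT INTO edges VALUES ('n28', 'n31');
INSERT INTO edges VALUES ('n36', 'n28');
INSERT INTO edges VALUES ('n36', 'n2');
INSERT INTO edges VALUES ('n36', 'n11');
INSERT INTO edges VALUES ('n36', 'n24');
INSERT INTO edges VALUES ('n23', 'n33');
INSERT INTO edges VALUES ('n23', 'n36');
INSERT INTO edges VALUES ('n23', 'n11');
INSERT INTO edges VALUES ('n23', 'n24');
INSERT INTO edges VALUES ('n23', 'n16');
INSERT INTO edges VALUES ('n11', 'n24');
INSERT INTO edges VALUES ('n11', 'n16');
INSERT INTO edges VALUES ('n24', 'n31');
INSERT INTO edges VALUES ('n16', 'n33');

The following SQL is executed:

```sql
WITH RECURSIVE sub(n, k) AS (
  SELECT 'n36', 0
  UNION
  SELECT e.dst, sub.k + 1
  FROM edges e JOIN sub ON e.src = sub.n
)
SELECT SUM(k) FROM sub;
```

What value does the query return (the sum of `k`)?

Base: (n36, k=0).
Iteration 1: edges from {n36} -> (n11, k=1), (n2, k=1), (n24, k=1), (n28, k=1).
Iteration 2: edges from {n11,n2,n24,n28} -> (n16, k=2), (n24, k=2), (n31, k=2). [UNION drops 1 duplicate row(s)]
Iteration 3: edges from {n16,n24,n31} -> (n31, k=3), (n33, k=3).
Iteration 4: no outgoing edges from {n31,n33}; recursion stops.
SUM(k) = 0 + 1 + 1 + 1 + 1 + 2 + 2 + 2 + 3 + 3 = 16.

16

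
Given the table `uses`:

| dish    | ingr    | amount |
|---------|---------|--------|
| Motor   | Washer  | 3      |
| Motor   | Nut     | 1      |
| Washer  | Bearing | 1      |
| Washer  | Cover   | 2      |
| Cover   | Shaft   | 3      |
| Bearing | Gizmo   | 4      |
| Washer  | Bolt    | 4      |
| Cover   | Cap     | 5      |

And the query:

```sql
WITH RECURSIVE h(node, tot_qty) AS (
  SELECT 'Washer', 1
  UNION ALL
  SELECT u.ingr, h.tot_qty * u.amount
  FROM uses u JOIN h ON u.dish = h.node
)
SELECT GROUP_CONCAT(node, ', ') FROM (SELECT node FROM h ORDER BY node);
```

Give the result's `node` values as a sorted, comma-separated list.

Bearing, Bolt, Cap, Cover, Gizmo, Shaft, Washer

Base: (Washer, tot_qty=1).
Iteration 1: components of {Washer} -> Bearing = 1*1 = 1, Bolt = 1*4 = 4, Cover = 1*2 = 2.
Iteration 2: components of {Bearing,Bolt,Cover} -> Cap = 2*5 = 10, Gizmo = 1*4 = 4, Shaft = 2*3 = 6.
Iteration 3: no further components; recursion stops.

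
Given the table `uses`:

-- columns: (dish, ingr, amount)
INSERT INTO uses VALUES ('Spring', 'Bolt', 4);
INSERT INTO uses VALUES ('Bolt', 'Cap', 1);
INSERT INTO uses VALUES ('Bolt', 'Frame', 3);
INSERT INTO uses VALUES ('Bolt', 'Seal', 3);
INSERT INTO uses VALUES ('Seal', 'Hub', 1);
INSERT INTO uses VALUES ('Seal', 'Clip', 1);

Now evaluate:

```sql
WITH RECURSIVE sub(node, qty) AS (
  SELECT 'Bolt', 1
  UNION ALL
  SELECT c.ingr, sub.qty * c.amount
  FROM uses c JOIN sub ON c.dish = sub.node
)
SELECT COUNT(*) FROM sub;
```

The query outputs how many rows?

Base: (Bolt, qty=1).
Iteration 1: components of {Bolt} -> Cap = 1*1 = 1, Frame = 1*3 = 3, Seal = 1*3 = 3.
Iteration 2: components of {Cap,Frame,Seal} -> Clip = 3*1 = 3, Hub = 3*1 = 3.
Iteration 3: no further components; recursion stops.
Total rows emitted: 6.

6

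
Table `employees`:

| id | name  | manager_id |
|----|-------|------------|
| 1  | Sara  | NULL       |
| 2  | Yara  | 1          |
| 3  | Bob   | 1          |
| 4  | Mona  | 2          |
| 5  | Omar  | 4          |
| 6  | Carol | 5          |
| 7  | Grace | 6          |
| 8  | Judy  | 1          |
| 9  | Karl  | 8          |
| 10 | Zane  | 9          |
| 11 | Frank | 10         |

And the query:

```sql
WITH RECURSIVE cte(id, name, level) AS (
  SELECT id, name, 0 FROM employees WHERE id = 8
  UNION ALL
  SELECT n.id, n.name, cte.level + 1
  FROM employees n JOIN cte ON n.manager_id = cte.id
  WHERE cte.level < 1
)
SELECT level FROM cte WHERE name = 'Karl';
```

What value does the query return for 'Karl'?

1

Base: id=8 (Judy) at level 0.
Iteration 1: rows with manager_id in {8} -> Karl (id 9, level 1).
Iteration 2: level < 1 fails for all current rows; recursion stops.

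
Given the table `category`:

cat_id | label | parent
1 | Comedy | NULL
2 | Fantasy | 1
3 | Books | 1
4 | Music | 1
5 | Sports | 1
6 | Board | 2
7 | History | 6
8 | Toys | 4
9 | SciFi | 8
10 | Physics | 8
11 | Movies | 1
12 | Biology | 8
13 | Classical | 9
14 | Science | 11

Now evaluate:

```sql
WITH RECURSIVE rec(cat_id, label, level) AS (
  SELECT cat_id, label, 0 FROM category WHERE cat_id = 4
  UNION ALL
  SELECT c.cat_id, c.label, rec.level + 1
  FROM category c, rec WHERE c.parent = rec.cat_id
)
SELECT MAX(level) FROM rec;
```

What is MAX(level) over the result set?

Base: cat_id=4 (Music) at level 0.
Iteration 1: rows with parent in {4} -> Toys (id 8, level 1).
Iteration 2: rows with parent in {8} -> SciFi (id 9, level 2), Physics (id 10, level 2), Biology (id 12, level 2).
Iteration 3: rows with parent in {9,10,12} -> Classical (id 13, level 3).
Iteration 4: no rows with parent in {13}; recursion stops.
level values: 0, 1, 2, 2, 2, 3; the maximum is 3.

3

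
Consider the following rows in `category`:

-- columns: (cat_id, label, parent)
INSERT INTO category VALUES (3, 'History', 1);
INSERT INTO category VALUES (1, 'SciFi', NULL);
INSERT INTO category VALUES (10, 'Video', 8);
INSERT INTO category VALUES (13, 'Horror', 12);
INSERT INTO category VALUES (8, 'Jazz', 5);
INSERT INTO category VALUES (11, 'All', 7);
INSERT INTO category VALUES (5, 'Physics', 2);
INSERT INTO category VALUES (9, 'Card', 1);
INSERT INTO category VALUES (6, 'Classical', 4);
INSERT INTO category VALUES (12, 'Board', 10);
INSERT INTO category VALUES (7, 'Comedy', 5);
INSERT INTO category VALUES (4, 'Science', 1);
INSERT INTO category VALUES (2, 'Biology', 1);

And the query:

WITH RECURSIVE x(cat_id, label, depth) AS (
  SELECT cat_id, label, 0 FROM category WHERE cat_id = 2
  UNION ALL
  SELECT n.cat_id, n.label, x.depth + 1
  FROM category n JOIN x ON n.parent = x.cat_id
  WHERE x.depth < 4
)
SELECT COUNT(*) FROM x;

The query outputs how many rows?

Base: cat_id=2 (Biology) at depth 0.
Iteration 1: rows with parent in {2} -> Physics (id 5, depth 1).
Iteration 2: rows with parent in {5} -> Comedy (id 7, depth 2), Jazz (id 8, depth 2).
Iteration 3: rows with parent in {7,8} -> Video (id 10, depth 3), All (id 11, depth 3).
Iteration 4: rows with parent in {10,11} -> Board (id 12, depth 4).
Iteration 5: depth < 4 fails for all current rows; recursion stops.
Total rows emitted: 7.

7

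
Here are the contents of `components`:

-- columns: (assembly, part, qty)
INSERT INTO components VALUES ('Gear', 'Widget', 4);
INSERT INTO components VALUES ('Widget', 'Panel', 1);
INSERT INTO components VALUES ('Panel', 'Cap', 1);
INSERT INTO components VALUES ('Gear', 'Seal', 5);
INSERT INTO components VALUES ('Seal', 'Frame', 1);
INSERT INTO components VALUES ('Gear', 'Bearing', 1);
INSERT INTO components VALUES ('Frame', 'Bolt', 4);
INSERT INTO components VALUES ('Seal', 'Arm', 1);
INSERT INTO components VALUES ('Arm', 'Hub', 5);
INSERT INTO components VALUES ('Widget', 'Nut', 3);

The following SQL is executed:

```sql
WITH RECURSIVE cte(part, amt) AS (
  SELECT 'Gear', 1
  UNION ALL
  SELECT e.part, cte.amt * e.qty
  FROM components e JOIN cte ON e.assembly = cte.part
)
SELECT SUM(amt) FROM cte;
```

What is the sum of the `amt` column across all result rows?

Base: (Gear, amt=1).
Iteration 1: components of {Gear} -> Bearing = 1*1 = 1, Seal = 1*5 = 5, Widget = 1*4 = 4.
Iteration 2: components of {Bearing,Seal,Widget} -> Arm = 5*1 = 5, Frame = 5*1 = 5, Nut = 4*3 = 12, Panel = 4*1 = 4.
Iteration 3: components of {Arm,Frame,Nut,Panel} -> Bolt = 5*4 = 20, Cap = 4*1 = 4, Hub = 5*5 = 25.
Iteration 4: no further components; recursion stops.
SUM(amt) = 1 + 4 + 5 + 1 + 4 + 12 + 5 + 5 + 4 + 20 + 25 = 86.

86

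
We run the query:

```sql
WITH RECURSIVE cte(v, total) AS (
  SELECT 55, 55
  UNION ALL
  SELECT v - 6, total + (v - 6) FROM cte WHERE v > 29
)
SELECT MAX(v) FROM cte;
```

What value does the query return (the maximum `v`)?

55

Base: v=55, total=55.
Iteration 1: 55 > 29 holds -> v = 55 - 6 = 49, total = 55 + 49 = 104.
Iteration 2: 49 > 29 holds -> v = 49 - 6 = 43, total = 104 + 43 = 147.
Iteration 3: 43 > 29 holds -> v = 43 - 6 = 37, total = 147 + 37 = 184.
Iteration 4: 37 > 29 holds -> v = 37 - 6 = 31, total = 184 + 31 = 215.
Iteration 5: 31 > 29 holds -> v = 31 - 6 = 25, total = 215 + 25 = 240.
Iteration 6: 25 > 29 fails; recursion stops.
v values: 55, 49, 43, 37, 31, 25; the maximum is 55.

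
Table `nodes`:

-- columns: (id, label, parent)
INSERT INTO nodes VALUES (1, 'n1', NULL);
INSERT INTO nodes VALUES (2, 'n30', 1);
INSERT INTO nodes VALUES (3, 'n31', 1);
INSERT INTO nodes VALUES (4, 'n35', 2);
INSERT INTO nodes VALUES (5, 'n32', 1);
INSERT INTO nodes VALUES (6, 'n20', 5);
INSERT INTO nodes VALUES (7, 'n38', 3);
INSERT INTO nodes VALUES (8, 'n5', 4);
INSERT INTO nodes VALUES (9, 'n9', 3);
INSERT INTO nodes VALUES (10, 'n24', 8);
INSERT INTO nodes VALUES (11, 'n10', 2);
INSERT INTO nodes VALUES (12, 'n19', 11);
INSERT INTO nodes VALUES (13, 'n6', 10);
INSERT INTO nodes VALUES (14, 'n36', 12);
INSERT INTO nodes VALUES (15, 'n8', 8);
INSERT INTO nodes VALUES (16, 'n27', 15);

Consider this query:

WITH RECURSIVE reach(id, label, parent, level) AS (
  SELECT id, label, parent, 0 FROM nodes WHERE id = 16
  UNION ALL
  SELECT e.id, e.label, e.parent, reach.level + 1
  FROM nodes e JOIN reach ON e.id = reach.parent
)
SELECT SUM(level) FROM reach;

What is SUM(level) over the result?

15

Base: id=16 (n27), parent=15, level 0.
Iteration 1: join on id=15 -> n8 (id 15, parent=8, level 1).
Iteration 2: join on id=8 -> n5 (id 8, parent=4, level 2).
Iteration 3: join on id=4 -> n35 (id 4, parent=2, level 3).
Iteration 4: join on id=2 -> n30 (id 2, parent=1, level 4).
Iteration 5: join on id=1 -> n1 (id 1, parent=NULL, level 5).
Iteration 6: parent is NULL; no match; recursion stops.
SUM(level) = 0 + 1 + 2 + 3 + 4 + 5 = 15.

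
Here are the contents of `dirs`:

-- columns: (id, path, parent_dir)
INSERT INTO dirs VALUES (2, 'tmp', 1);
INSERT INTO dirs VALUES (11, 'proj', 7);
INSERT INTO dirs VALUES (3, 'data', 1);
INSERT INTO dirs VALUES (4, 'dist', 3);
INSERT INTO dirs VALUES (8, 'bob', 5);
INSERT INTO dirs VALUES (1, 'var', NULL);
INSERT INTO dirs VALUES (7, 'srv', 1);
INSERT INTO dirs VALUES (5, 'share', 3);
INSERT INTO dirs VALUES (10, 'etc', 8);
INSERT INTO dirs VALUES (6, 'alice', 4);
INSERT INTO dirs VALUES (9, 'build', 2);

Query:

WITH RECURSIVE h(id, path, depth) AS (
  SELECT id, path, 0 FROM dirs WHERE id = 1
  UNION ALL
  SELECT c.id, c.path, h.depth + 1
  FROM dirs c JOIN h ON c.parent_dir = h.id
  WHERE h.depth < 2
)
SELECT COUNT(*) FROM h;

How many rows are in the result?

Base: id=1 (var) at depth 0.
Iteration 1: rows with parent_dir in {1} -> tmp (id 2, depth 1), data (id 3, depth 1), srv (id 7, depth 1).
Iteration 2: rows with parent_dir in {2,3,7} -> dist (id 4, depth 2), share (id 5, depth 2), build (id 9, depth 2), proj (id 11, depth 2).
Iteration 3: depth < 2 fails for all current rows; recursion stops.
Total rows emitted: 8.

8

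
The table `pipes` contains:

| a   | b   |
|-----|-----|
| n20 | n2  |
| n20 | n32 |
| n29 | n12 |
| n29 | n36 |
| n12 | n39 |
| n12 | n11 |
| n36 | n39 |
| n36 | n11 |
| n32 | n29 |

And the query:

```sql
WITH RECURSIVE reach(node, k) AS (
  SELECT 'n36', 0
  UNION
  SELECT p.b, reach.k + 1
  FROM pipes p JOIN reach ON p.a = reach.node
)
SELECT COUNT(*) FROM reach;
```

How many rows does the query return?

Base: (n36, k=0).
Iteration 1: edges from {n36} -> (n11, k=1), (n39, k=1).
Iteration 2: no outgoing edges from {n11,n39}; recursion stops.
Total rows emitted: 3.

3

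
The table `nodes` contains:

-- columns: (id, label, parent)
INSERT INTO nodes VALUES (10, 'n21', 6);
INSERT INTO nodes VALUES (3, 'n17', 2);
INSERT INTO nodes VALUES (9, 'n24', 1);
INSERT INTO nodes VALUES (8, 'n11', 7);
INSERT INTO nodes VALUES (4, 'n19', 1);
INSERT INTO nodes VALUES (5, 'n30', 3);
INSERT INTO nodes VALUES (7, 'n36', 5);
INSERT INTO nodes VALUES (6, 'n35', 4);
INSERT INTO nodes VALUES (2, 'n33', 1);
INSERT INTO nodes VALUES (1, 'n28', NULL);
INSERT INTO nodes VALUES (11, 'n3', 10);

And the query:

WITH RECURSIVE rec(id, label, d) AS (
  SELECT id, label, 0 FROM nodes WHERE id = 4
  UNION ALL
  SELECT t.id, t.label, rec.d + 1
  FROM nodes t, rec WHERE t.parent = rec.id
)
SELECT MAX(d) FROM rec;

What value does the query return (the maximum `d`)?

3

Base: id=4 (n19) at d 0.
Iteration 1: rows with parent in {4} -> n35 (id 6, d 1).
Iteration 2: rows with parent in {6} -> n21 (id 10, d 2).
Iteration 3: rows with parent in {10} -> n3 (id 11, d 3).
Iteration 4: no rows with parent in {11}; recursion stops.
d values: 0, 1, 2, 3; the maximum is 3.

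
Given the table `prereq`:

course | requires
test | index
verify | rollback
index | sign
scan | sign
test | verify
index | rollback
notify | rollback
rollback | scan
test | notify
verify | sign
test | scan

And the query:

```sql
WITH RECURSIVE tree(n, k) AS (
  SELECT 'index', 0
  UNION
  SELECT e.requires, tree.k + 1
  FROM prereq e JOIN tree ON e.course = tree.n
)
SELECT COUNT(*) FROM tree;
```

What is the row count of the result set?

5

Base: (index, k=0).
Iteration 1: edges from {index} -> (rollback, k=1), (sign, k=1).
Iteration 2: edges from {rollback,sign} -> (scan, k=2).
Iteration 3: edges from {scan} -> (sign, k=3).
Iteration 4: no outgoing edges from {sign}; recursion stops.
Total rows emitted: 5.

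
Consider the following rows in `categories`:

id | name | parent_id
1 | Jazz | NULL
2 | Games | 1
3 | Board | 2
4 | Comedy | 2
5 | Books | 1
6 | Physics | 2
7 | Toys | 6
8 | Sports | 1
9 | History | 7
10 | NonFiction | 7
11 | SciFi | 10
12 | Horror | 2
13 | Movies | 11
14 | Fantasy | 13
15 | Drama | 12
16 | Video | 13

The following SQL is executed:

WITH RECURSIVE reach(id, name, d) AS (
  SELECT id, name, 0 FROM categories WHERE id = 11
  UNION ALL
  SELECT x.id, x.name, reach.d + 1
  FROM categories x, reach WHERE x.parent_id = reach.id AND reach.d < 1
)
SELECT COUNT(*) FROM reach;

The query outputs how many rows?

2

Base: id=11 (SciFi) at d 0.
Iteration 1: rows with parent_id in {11} -> Movies (id 13, d 1).
Iteration 2: d < 1 fails for all current rows; recursion stops.
Total rows emitted: 2.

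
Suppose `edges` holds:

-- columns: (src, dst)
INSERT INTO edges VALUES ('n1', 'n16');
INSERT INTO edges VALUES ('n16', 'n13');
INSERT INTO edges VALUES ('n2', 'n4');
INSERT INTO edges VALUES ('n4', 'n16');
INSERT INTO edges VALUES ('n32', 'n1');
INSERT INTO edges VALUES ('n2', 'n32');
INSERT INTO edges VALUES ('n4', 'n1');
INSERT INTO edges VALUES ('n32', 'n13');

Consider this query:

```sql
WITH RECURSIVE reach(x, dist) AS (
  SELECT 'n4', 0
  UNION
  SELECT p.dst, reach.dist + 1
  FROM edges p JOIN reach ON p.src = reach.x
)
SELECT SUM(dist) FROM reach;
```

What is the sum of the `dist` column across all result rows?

9

Base: (n4, dist=0).
Iteration 1: edges from {n4} -> (n1, dist=1), (n16, dist=1).
Iteration 2: edges from {n1,n16} -> (n13, dist=2), (n16, dist=2).
Iteration 3: edges from {n13,n16} -> (n13, dist=3).
Iteration 4: no outgoing edges from {n13}; recursion stops.
SUM(dist) = 0 + 1 + 1 + 2 + 2 + 3 = 9.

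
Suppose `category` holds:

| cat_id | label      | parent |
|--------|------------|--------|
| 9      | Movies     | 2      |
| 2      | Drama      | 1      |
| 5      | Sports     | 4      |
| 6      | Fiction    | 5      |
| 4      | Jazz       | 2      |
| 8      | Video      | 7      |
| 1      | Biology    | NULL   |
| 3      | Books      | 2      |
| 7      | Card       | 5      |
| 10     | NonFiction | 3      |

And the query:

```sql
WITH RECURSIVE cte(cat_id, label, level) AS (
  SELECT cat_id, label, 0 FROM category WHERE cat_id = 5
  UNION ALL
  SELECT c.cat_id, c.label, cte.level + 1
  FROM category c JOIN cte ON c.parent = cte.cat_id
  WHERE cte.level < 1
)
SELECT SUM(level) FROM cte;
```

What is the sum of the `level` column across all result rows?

2

Base: cat_id=5 (Sports) at level 0.
Iteration 1: rows with parent in {5} -> Fiction (id 6, level 1), Card (id 7, level 1).
Iteration 2: level < 1 fails for all current rows; recursion stops.
SUM(level) = 0 + 1 + 1 = 2.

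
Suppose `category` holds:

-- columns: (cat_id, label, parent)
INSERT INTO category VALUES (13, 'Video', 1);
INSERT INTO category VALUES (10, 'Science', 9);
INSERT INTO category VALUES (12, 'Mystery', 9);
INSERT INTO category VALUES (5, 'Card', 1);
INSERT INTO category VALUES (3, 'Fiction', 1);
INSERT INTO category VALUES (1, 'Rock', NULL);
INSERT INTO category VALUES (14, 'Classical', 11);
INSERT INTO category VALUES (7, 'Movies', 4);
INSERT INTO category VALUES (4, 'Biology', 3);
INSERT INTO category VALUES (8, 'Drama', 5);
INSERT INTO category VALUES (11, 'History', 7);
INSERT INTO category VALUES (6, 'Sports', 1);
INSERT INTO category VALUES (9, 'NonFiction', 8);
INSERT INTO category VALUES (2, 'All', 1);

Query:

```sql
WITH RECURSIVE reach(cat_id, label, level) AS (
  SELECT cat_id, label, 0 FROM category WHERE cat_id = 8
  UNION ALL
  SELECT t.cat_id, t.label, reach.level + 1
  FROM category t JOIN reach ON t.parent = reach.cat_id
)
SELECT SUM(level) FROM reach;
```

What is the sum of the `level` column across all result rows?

Base: cat_id=8 (Drama) at level 0.
Iteration 1: rows with parent in {8} -> NonFiction (id 9, level 1).
Iteration 2: rows with parent in {9} -> Science (id 10, level 2), Mystery (id 12, level 2).
Iteration 3: no rows with parent in {10,12}; recursion stops.
SUM(level) = 0 + 1 + 2 + 2 = 5.

5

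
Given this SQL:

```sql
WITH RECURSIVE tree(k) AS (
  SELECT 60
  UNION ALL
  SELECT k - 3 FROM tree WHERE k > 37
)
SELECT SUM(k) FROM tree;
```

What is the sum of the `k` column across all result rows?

432

Base: k=60.
Iteration 1: 60 > 37 holds -> k = 60 - 3 = 57.
Iteration 2: 57 > 37 holds -> k = 57 - 3 = 54.
Iteration 3: 54 > 37 holds -> k = 54 - 3 = 51.
Iteration 4: 51 > 37 holds -> k = 51 - 3 = 48.
Iteration 5: 48 > 37 holds -> k = 48 - 3 = 45.
Iteration 6: 45 > 37 holds -> k = 45 - 3 = 42.
Iteration 7: 42 > 37 holds -> k = 42 - 3 = 39.
Iteration 8: 39 > 37 holds -> k = 39 - 3 = 36.
Iteration 9: 36 > 37 fails; recursion stops.
SUM(k) = 60 + 57 + 54 + 51 + 48 + 45 + 42 + 39 + 36 = 432.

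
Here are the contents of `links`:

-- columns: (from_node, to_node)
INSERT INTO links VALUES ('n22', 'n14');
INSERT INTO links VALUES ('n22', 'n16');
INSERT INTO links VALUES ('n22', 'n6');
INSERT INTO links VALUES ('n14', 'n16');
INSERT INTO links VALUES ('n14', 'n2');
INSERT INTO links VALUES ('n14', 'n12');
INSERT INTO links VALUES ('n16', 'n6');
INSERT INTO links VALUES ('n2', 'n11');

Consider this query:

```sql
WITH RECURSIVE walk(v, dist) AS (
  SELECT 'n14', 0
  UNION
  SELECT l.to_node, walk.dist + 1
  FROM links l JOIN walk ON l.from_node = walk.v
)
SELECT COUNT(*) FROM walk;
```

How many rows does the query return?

Base: (n14, dist=0).
Iteration 1: edges from {n14} -> (n12, dist=1), (n16, dist=1), (n2, dist=1).
Iteration 2: edges from {n12,n16,n2} -> (n11, dist=2), (n6, dist=2).
Iteration 3: no outgoing edges from {n11,n6}; recursion stops.
Total rows emitted: 6.

6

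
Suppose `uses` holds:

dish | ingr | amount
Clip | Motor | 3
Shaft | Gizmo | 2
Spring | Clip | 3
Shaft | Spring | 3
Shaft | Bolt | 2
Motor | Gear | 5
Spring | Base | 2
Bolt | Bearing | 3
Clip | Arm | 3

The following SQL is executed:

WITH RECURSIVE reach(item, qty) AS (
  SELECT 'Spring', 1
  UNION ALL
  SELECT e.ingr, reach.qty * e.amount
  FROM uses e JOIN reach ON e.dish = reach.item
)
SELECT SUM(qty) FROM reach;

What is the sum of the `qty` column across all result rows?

69

Base: (Spring, qty=1).
Iteration 1: components of {Spring} -> Base = 1*2 = 2, Clip = 1*3 = 3.
Iteration 2: components of {Base,Clip} -> Arm = 3*3 = 9, Motor = 3*3 = 9.
Iteration 3: components of {Arm,Motor} -> Gear = 9*5 = 45.
Iteration 4: no further components; recursion stops.
SUM(qty) = 1 + 3 + 2 + 9 + 9 + 45 = 69.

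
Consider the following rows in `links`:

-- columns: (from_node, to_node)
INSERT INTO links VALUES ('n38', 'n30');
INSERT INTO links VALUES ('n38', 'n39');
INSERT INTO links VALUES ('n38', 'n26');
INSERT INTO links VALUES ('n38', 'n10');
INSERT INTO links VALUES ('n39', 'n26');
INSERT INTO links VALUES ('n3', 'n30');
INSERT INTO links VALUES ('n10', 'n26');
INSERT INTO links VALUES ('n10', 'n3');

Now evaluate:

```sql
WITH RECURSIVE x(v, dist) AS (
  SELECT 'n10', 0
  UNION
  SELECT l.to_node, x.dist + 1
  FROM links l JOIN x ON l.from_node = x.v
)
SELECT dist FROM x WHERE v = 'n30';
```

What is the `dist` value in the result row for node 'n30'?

2

Base: (n10, dist=0).
Iteration 1: edges from {n10} -> (n26, dist=1), (n3, dist=1).
Iteration 2: edges from {n26,n3} -> (n30, dist=2).
Iteration 3: no outgoing edges from {n30}; recursion stops.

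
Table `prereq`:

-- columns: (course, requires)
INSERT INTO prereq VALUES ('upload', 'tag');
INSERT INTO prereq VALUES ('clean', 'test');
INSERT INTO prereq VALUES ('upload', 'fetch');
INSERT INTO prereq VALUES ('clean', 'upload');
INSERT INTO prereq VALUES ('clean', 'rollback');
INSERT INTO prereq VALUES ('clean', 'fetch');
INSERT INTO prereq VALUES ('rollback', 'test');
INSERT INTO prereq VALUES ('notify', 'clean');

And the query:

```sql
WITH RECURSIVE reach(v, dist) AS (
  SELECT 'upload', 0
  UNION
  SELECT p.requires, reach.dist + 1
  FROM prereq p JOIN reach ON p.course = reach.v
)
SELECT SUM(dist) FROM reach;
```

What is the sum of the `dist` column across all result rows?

2

Base: (upload, dist=0).
Iteration 1: edges from {upload} -> (fetch, dist=1), (tag, dist=1).
Iteration 2: no outgoing edges from {fetch,tag}; recursion stops.
SUM(dist) = 0 + 1 + 1 = 2.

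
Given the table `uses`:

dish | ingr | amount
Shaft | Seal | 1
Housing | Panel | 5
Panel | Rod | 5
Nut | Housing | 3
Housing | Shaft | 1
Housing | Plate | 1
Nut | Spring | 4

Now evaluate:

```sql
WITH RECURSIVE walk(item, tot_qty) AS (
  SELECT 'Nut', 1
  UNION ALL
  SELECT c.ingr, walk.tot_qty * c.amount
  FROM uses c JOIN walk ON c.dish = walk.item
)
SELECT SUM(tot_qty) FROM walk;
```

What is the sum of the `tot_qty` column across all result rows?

Base: (Nut, tot_qty=1).
Iteration 1: components of {Nut} -> Housing = 1*3 = 3, Spring = 1*4 = 4.
Iteration 2: components of {Housing,Spring} -> Panel = 3*5 = 15, Plate = 3*1 = 3, Shaft = 3*1 = 3.
Iteration 3: components of {Panel,Plate,Shaft} -> Rod = 15*5 = 75, Seal = 3*1 = 3.
Iteration 4: no further components; recursion stops.
SUM(tot_qty) = 1 + 3 + 4 + 15 + 3 + 3 + 75 + 3 = 107.

107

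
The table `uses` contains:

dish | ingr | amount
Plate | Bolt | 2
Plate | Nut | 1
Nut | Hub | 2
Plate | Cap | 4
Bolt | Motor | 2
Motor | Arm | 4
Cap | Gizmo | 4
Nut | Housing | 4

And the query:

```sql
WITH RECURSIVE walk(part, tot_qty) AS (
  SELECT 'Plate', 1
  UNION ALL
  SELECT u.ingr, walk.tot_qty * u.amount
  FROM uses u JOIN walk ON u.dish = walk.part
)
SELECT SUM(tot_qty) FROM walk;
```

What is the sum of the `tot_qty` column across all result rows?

Base: (Plate, tot_qty=1).
Iteration 1: components of {Plate} -> Bolt = 1*2 = 2, Cap = 1*4 = 4, Nut = 1*1 = 1.
Iteration 2: components of {Bolt,Cap,Nut} -> Gizmo = 4*4 = 16, Housing = 1*4 = 4, Hub = 1*2 = 2, Motor = 2*2 = 4.
Iteration 3: components of {Gizmo,Housing,Hub,Motor} -> Arm = 4*4 = 16.
Iteration 4: no further components; recursion stops.
SUM(tot_qty) = 1 + 2 + 1 + 4 + 4 + 2 + 4 + 16 + 16 = 50.

50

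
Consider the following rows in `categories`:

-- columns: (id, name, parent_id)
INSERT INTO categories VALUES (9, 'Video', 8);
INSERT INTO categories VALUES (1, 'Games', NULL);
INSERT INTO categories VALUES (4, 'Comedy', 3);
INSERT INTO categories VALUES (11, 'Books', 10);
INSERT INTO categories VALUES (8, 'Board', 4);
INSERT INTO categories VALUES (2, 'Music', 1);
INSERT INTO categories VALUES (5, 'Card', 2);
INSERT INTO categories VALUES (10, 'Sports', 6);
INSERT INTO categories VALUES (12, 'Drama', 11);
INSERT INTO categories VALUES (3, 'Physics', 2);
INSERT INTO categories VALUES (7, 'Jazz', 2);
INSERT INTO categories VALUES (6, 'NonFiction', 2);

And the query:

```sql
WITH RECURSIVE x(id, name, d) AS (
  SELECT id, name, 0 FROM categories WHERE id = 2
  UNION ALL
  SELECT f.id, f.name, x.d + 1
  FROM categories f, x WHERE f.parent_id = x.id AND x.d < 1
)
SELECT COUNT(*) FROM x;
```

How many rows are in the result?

5

Base: id=2 (Music) at d 0.
Iteration 1: rows with parent_id in {2} -> Physics (id 3, d 1), Card (id 5, d 1), NonFiction (id 6, d 1), Jazz (id 7, d 1).
Iteration 2: d < 1 fails for all current rows; recursion stops.
Total rows emitted: 5.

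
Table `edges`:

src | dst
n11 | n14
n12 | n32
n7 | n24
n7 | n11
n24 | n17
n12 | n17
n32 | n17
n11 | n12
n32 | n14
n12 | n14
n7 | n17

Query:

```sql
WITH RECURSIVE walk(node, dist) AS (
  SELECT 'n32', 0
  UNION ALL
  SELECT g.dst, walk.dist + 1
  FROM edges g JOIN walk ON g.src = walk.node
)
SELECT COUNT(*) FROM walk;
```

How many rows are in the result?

Base: (n32, dist=0).
Iteration 1: edges from {n32} -> (n14, dist=1), (n17, dist=1).
Iteration 2: no outgoing edges from {n14,n17}; recursion stops.
Total rows emitted: 3.

3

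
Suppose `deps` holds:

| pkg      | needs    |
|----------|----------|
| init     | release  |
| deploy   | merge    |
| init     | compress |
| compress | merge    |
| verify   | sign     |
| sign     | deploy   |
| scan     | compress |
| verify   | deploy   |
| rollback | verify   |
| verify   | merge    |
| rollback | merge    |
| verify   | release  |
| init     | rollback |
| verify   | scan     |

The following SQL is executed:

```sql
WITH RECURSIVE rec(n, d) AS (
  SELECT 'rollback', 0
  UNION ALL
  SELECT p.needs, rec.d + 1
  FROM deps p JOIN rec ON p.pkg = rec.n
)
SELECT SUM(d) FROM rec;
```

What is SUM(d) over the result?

29

Base: (rollback, d=0).
Iteration 1: edges from {rollback} -> (merge, d=1), (verify, d=1).
Iteration 2: edges from {merge,verify} -> (deploy, d=2), (merge, d=2), (release, d=2), (scan, d=2), (sign, d=2).
Iteration 3: edges from {deploy,merge,release,scan,sign} -> (compress, d=3), (deploy, d=3), (merge, d=3).
Iteration 4: edges from {compress,deploy,merge} -> (merge, d=4) x2. [UNION ALL keeps all 2 new rows, including repeats]
Iteration 5: no outgoing edges from {merge}; recursion stops.
SUM(d) = 0 + 1 + 1 + 2 + 2 + 2 + 2 + 2 + 3 + 3 + 3 + 4 + 4 = 29.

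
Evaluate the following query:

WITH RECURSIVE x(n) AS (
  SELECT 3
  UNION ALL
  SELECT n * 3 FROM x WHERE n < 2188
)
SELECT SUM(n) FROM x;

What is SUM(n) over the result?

9840

Base: n=3.
Iteration 1: 3 < 2188 holds -> n = 3 * 3 = 9.
Iteration 2: 9 < 2188 holds -> n = 9 * 3 = 27.
Iteration 3: 27 < 2188 holds -> n = 27 * 3 = 81.
Iteration 4: 81 < 2188 holds -> n = 81 * 3 = 243.
Iteration 5: 243 < 2188 holds -> n = 243 * 3 = 729.
Iteration 6: 729 < 2188 holds -> n = 729 * 3 = 2187.
Iteration 7: 2187 < 2188 holds -> n = 2187 * 3 = 6561.
Iteration 8: 6561 < 2188 fails; recursion stops.
SUM(n) = 3 + 9 + 27 + 81 + 243 + 729 + 2187 + 6561 = 9840.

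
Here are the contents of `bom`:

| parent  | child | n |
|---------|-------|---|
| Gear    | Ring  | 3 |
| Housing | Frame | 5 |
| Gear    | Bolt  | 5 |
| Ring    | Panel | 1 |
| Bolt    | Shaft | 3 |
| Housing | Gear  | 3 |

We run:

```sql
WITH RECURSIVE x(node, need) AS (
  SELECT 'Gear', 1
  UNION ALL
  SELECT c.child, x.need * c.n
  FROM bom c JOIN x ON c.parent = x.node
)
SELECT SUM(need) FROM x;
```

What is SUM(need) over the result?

Base: (Gear, need=1).
Iteration 1: components of {Gear} -> Bolt = 1*5 = 5, Ring = 1*3 = 3.
Iteration 2: components of {Bolt,Ring} -> Panel = 3*1 = 3, Shaft = 5*3 = 15.
Iteration 3: no further components; recursion stops.
SUM(need) = 1 + 3 + 5 + 3 + 15 = 27.

27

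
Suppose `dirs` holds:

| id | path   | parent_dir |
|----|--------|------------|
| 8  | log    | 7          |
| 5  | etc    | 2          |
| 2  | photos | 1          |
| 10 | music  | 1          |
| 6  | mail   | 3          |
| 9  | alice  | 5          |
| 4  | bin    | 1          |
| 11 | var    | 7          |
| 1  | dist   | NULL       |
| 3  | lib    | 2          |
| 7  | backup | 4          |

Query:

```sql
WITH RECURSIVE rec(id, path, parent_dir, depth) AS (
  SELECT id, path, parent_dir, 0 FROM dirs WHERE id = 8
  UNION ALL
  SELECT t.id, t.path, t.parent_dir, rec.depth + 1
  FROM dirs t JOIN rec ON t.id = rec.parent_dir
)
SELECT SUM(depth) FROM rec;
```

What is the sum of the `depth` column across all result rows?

Base: id=8 (log), parent_dir=7, depth 0.
Iteration 1: join on id=7 -> backup (id 7, parent_dir=4, depth 1).
Iteration 2: join on id=4 -> bin (id 4, parent_dir=1, depth 2).
Iteration 3: join on id=1 -> dist (id 1, parent_dir=NULL, depth 3).
Iteration 4: parent_dir is NULL; no match; recursion stops.
SUM(depth) = 0 + 1 + 2 + 3 = 6.

6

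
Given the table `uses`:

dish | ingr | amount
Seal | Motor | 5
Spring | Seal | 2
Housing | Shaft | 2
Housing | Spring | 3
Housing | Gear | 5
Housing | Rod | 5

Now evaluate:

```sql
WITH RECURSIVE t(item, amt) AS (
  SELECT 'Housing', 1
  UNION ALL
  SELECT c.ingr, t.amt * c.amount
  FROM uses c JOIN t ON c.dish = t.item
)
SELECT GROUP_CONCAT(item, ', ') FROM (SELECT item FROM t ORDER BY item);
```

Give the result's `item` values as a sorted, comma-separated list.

Base: (Housing, amt=1).
Iteration 1: components of {Housing} -> Gear = 1*5 = 5, Rod = 1*5 = 5, Shaft = 1*2 = 2, Spring = 1*3 = 3.
Iteration 2: components of {Gear,Rod,Shaft,Spring} -> Seal = 3*2 = 6.
Iteration 3: components of {Seal} -> Motor = 6*5 = 30.
Iteration 4: no further components; recursion stops.

Gear, Housing, Motor, Rod, Seal, Shaft, Spring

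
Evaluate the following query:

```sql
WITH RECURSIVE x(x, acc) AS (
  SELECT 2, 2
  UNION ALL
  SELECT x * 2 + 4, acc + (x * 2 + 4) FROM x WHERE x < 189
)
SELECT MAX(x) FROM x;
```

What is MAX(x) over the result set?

380

Base: x=2, acc=2.
Iteration 1: 2 < 189 holds -> x = 2 * 2 + 4 = 8, acc = 2 + 8 = 10.
Iteration 2: 8 < 189 holds -> x = 8 * 2 + 4 = 20, acc = 10 + 20 = 30.
Iteration 3: 20 < 189 holds -> x = 20 * 2 + 4 = 44, acc = 30 + 44 = 74.
Iteration 4: 44 < 189 holds -> x = 44 * 2 + 4 = 92, acc = 74 + 92 = 166.
Iteration 5: 92 < 189 holds -> x = 92 * 2 + 4 = 188, acc = 166 + 188 = 354.
Iteration 6: 188 < 189 holds -> x = 188 * 2 + 4 = 380, acc = 354 + 380 = 734.
Iteration 7: 380 < 189 fails; recursion stops.
x values: 2, 8, 20, 44, 92, 188, 380; the maximum is 380.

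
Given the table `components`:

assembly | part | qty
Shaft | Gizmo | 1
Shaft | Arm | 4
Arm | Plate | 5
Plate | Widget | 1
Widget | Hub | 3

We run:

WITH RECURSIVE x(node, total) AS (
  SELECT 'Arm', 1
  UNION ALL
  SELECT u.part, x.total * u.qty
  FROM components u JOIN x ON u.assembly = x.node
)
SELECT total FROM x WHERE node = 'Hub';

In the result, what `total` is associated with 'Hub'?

Base: (Arm, total=1).
Iteration 1: components of {Arm} -> Plate = 1*5 = 5.
Iteration 2: components of {Plate} -> Widget = 5*1 = 5.
Iteration 3: components of {Widget} -> Hub = 5*3 = 15.
Iteration 4: no further components; recursion stops.

15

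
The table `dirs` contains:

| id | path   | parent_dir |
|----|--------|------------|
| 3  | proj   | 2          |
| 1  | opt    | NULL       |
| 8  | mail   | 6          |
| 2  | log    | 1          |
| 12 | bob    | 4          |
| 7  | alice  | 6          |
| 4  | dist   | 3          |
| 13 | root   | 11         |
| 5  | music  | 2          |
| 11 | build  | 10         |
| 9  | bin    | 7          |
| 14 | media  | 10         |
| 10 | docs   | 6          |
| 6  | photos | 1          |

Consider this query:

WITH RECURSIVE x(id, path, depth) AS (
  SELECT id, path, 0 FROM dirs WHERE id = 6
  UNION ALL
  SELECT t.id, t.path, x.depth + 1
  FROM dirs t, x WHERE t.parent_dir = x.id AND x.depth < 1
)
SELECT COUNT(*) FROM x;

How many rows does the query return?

Base: id=6 (photos) at depth 0.
Iteration 1: rows with parent_dir in {6} -> alice (id 7, depth 1), mail (id 8, depth 1), docs (id 10, depth 1).
Iteration 2: depth < 1 fails for all current rows; recursion stops.
Total rows emitted: 4.

4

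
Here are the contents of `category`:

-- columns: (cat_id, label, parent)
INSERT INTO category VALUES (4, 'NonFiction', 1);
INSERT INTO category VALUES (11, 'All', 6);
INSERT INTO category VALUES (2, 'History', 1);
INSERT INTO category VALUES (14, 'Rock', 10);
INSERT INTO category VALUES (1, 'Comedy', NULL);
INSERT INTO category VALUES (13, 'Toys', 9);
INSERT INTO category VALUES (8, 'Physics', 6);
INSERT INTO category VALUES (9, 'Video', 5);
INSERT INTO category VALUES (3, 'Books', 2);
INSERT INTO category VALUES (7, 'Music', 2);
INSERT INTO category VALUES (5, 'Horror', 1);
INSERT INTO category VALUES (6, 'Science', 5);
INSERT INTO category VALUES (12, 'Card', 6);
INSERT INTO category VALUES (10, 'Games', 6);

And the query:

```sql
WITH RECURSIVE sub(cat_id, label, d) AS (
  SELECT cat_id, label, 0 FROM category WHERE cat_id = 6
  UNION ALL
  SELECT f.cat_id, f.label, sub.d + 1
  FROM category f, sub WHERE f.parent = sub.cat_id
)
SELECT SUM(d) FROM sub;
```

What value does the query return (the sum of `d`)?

Base: cat_id=6 (Science) at d 0.
Iteration 1: rows with parent in {6} -> Physics (id 8, d 1), Games (id 10, d 1), All (id 11, d 1), Card (id 12, d 1).
Iteration 2: rows with parent in {8,10,11,12} -> Rock (id 14, d 2).
Iteration 3: no rows with parent in {14}; recursion stops.
SUM(d) = 0 + 1 + 1 + 1 + 1 + 2 = 6.

6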